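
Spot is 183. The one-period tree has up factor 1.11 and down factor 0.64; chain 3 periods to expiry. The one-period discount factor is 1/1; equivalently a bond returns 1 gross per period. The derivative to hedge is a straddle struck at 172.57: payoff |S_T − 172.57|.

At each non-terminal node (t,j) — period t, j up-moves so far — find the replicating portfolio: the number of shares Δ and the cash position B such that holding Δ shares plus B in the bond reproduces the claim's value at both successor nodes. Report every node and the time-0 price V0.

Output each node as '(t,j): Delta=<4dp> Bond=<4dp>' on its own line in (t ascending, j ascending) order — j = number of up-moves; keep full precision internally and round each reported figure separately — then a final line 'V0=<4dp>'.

Since d<R<u, set p* = (R−d)/(u−d) = 0.7660; price each node as the discounted p*-expectation of its children.
Payoff layer (t=3): V(3,0)=124.5976, V(3,1)=89.3680, V(3,2)=28.2664, V(3,3)=77.7065
Node (2,0) S=74.9568: V=(p*·89.3680+(1−p*)·124.5976)/1=97.6132; Δ=(89.3680−124.5976)/(83.2020−47.9724)=-1.0000; B=V−Δ·S=172.5700
Node (2,1) S=130.0032: V=(p*·28.2664+(1−p*)·89.3680)/1=42.5668; Δ=(28.2664−89.3680)/(144.3036−83.2020)=-1.0000; B=V−Δ·S=172.5700
Node (2,2) S=225.4743: V=(p*·77.7065+(1−p*)·28.2664)/1=66.1354; Δ=(77.7065−28.2664)/(250.2765−144.3036)=0.4665; B=V−Δ·S=-39.0561
Node (1,0) S=117.1200: V=(p*·42.5668+(1−p*)·97.6132)/1=55.4500; Δ=(42.5668−97.6132)/(130.0032−74.9568)=-1.0000; B=V−Δ·S=172.5700
Node (1,1) S=203.1300: V=(p*·66.1354+(1−p*)·42.5668)/1=60.6193; Δ=(66.1354−42.5668)/(225.4743−130.0032)=0.2469; B=V−Δ·S=10.4734
Node (0,0) S=183.0000: V=(p*·60.6193+(1−p*)·55.4500)/1=59.4095; Δ=(60.6193−55.4500)/(203.1300−117.1200)=0.0601; B=V−Δ·S=48.4109
The time-0 hedge costs 59.4095, which is the no-arbitrage price.

(0,0): Delta=0.0601 Bond=48.4109
(1,0): Delta=-1.0000 Bond=172.5700
(1,1): Delta=0.2469 Bond=10.4734
(2,0): Delta=-1.0000 Bond=172.5700
(2,1): Delta=-1.0000 Bond=172.5700
(2,2): Delta=0.4665 Bond=-39.0561
V0=59.4095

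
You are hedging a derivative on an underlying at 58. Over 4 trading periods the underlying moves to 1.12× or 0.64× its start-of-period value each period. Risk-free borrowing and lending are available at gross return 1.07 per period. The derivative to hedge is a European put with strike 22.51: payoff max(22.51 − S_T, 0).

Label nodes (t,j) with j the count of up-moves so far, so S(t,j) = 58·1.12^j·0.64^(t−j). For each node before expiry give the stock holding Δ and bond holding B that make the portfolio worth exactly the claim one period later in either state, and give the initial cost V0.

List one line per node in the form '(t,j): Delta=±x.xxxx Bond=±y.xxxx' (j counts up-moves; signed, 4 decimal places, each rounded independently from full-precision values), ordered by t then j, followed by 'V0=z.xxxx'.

No-arbitrage ⇒ martingale measure with p* = (R−d)/(u−d) = 0.8958.
At expiry t=4: V(4,0)=12.7792, V(4,1)=5.4811, V(4,2)=0.0000, V(4,3)=0.0000, V(4,4)=0.0000
  t=3,j=0: stock 15.2044 → up 17.0289 (V=5.4811), down 9.7308 (V=12.7792). Price 5.8330; hedge Δ=-1.0000, bond B=21.0374.
  t=3,j=1: stock 26.6076 → up 29.8005 (V=0.0000), down 17.0289 (V=5.4811). Price 0.5336; hedge Δ=-0.4292, bond B=11.9526.
  t=3,j=2: stock 46.5633 → up 52.1509 (V=0.0000), down 29.8005 (V=0.0000). Price 0.0000; hedge Δ=0.0000, bond B=0.0000.
  t=3,j=3: stock 81.4858 → up 91.2641 (V=0.0000), down 52.1509 (V=0.0000). Price 0.0000; hedge Δ=0.0000, bond B=0.0000.
  t=2,j=0: stock 23.7568 → up 26.6076 (V=0.5336), down 15.2044 (V=5.8330). Price 1.0146; hedge Δ=-0.4647, bond B=12.0551.
  t=2,j=1: stock 41.5744 → up 46.5633 (V=0.0000), down 26.6076 (V=0.5336). Price 0.0519; hedge Δ=-0.0267, bond B=1.1636.
  t=2,j=2: stock 72.7552 → up 81.4858 (V=0.0000), down 46.5633 (V=0.0000). Price 0.0000; hedge Δ=0.0000, bond B=0.0000.
  t=1,j=0: stock 37.1200 → up 41.5744 (V=0.0519), down 23.7568 (V=1.0146). Price 0.1423; hedge Δ=-0.0540, bond B=2.1478.
  t=1,j=1: stock 64.9600 → up 72.7552 (V=0.0000), down 41.5744 (V=0.0519). Price 0.0051; hedge Δ=-0.0017, bond B=0.1133.
  t=0,j=0: stock 58.0000 → up 64.9600 (V=0.0051), down 37.1200 (V=0.1423). Price 0.0181; hedge Δ=-0.0049, bond B=0.3039.
The time-0 hedge costs 0.0181, which is the no-arbitrage price.

(0,0): Delta=-0.0049 Bond=0.3039
(1,0): Delta=-0.0540 Bond=2.1478
(1,1): Delta=-0.0017 Bond=0.1133
(2,0): Delta=-0.4647 Bond=12.0551
(2,1): Delta=-0.0267 Bond=1.1636
(2,2): Delta=0.0000 Bond=0.0000
(3,0): Delta=-1.0000 Bond=21.0374
(3,1): Delta=-0.4292 Bond=11.9526
(3,2): Delta=0.0000 Bond=0.0000
(3,3): Delta=0.0000 Bond=0.0000
V0=0.0181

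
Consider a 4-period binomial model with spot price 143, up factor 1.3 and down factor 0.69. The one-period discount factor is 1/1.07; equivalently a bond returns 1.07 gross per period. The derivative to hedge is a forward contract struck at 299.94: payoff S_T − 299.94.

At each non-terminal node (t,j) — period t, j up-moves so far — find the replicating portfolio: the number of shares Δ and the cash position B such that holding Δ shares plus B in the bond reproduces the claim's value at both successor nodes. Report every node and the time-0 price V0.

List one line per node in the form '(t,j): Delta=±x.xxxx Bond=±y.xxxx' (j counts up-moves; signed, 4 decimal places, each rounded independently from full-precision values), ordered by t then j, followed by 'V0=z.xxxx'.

Since d<R<u, set p* = (R−d)/(u−d) = 0.6230; price each node as the discounted p*-expectation of its children.
Payoff layer (t=4): V(4,0)=-267.5260, V(4,1)=-238.8702, V(4,2)=-184.8809, V(4,3)=-83.1620, V(4,4)=108.4823
(3,0): S=46.9768. Δ = (V_up−V_dn)/(S_up−S_dn) = (-238.8702−-267.5260)/(61.0698−32.4140) = 1.0000. V = [p*·-238.8702 + (1−p*)·-267.5260]/1.07 = -233.3410. B = V − Δ·S = -280.3178.
(3,1): S=88.5070. Δ = (V_up−V_dn)/(S_up−S_dn) = (-184.8809−-238.8702)/(115.0591−61.0698) = 1.0000. V = [p*·-184.8809 + (1−p*)·-238.8702]/1.07 = -191.8108. B = V − Δ·S = -280.3178.
(3,2): S=166.7523. Δ = (V_up−V_dn)/(S_up−S_dn) = (-83.1620−-184.8809)/(216.7780−115.0591) = 1.0000. V = [p*·-83.1620 + (1−p*)·-184.8809]/1.07 = -113.5655. B = V − Δ·S = -280.3178.
(3,3): S=314.1710. Δ = (V_up−V_dn)/(S_up−S_dn) = (108.4823−-83.1620)/(408.4223−216.7780) = 1.0000. V = [p*·108.4823 + (1−p*)·-83.1620]/1.07 = 33.8532. B = V − Δ·S = -280.3178.
(2,0): S=68.0823. Δ = (V_up−V_dn)/(S_up−S_dn) = (-191.8108−-233.3410)/(88.5070−46.9768) = 1.0000. V = [p*·-191.8108 + (1−p*)·-233.3410]/1.07 = -193.8969. B = V − Δ·S = -261.9792.
(2,1): S=128.2710. Δ = (V_up−V_dn)/(S_up−S_dn) = (-113.5655−-191.8108)/(166.7523−88.5070) = 1.0000. V = [p*·-113.5655 + (1−p*)·-191.8108]/1.07 = -133.7082. B = V − Δ·S = -261.9792.
(2,2): S=241.6700. Δ = (V_up−V_dn)/(S_up−S_dn) = (33.8532−-113.5655)/(314.1710−166.7523) = 1.0000. V = [p*·33.8532 + (1−p*)·-113.5655]/1.07 = -20.3092. B = V − Δ·S = -261.9792.
(1,0): S=98.6700. Δ = (V_up−V_dn)/(S_up−S_dn) = (-133.7082−-193.8969)/(128.2710−68.0823) = 1.0000. V = [p*·-133.7082 + (1−p*)·-193.8969]/1.07 = -146.1704. B = V − Δ·S = -244.8404.
(1,1): S=185.9000. Δ = (V_up−V_dn)/(S_up−S_dn) = (-20.3092−-133.7082)/(241.6700−128.2710) = 1.0000. V = [p*·-20.3092 + (1−p*)·-133.7082]/1.07 = -58.9404. B = V − Δ·S = -244.8404.
(0,0): S=143.0000. Δ = (V_up−V_dn)/(S_up−S_dn) = (-58.9404−-146.1704)/(185.9000−98.6700) = 1.0000. V = [p*·-58.9404 + (1−p*)·-146.1704]/1.07 = -85.8228. B = V − Δ·S = -228.8228.
Root portfolio cost Δ·143+B reproduces V0=-85.8228.

(0,0): Delta=1.0000 Bond=-228.8228
(1,0): Delta=1.0000 Bond=-244.8404
(1,1): Delta=1.0000 Bond=-244.8404
(2,0): Delta=1.0000 Bond=-261.9792
(2,1): Delta=1.0000 Bond=-261.9792
(2,2): Delta=1.0000 Bond=-261.9792
(3,0): Delta=1.0000 Bond=-280.3178
(3,1): Delta=1.0000 Bond=-280.3178
(3,2): Delta=1.0000 Bond=-280.3178
(3,3): Delta=1.0000 Bond=-280.3178
V0=-85.8228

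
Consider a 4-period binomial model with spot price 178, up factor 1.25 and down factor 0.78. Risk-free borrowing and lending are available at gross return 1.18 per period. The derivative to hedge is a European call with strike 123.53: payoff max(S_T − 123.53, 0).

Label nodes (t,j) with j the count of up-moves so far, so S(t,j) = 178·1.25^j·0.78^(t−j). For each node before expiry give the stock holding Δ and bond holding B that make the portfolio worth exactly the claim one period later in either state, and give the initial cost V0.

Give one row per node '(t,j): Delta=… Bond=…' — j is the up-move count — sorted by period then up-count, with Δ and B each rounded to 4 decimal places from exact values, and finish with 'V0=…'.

No-arbitrage ⇒ martingale measure with p* = (R−d)/(u−d) = 0.8511.
Terminal values V(4,·): V(4,0)=0.0000, V(4,1)=0.0000, V(4,2)=45.6813, V(4,3)=147.6419, V(4,4)=311.0403
Node (3,0) S=84.4703: V=(p*·0.0000+(1−p*)·0.0000)/1.18=0.0000; Δ=(0.0000−0.0000)/(105.5878−65.8868)=0.0000; B=V−Δ·S=0.0000
Node (3,1) S=135.3690: V=(p*·45.6813+(1−p*)·0.0000)/1.18=32.9472; Δ=(45.6813−0.0000)/(169.2113−105.5878)=0.7180; B=V−Δ·S=-64.2470
Node (3,2) S=216.9375: V=(p*·147.6419+(1−p*)·45.6813)/1.18=112.2511; Δ=(147.6419−45.6813)/(271.1719−169.2113)=1.0000; B=V−Δ·S=-104.6864
Node (3,3) S=347.6562: V=(p*·311.0403+(1−p*)·147.6419)/1.18=242.9698; Δ=(311.0403−147.6419)/(434.5703−271.1719)=1.0000; B=V−Δ·S=-104.6864
Node (2,0) S=108.2952: V=(p*·32.9472+(1−p*)·0.0000)/1.18=23.7628; Δ=(32.9472−0.0000)/(135.3690−84.4703)=0.6473; B=V−Δ·S=-46.3375
Node (2,1) S=173.5500: V=(p*·112.2511+(1−p*)·32.9472)/1.18=85.1185; Δ=(112.2511−32.9472)/(216.9375−135.3690)=0.9722; B=V−Δ·S=-83.6132
Node (2,2) S=278.1250: V=(p*·242.9698+(1−p*)·112.2511)/1.18=189.4077; Δ=(242.9698−112.2511)/(347.6562−216.9375)=1.0000; B=V−Δ·S=-88.7173
Node (1,0) S=138.8400: V=(p*·85.1185+(1−p*)·23.7628)/1.18=64.3902; Δ=(85.1185−23.7628)/(173.5500−108.2952)=0.9402; B=V−Δ·S=-66.1538
Node (1,1) S=222.5000: V=(p*·189.4077+(1−p*)·85.1185)/1.18=147.3519; Δ=(189.4077−85.1185)/(278.1250−173.5500)=0.9973; B=V−Δ·S=-74.5399
Node (0,0) S=178.0000: V=(p*·147.3519+(1−p*)·64.3902)/1.18=114.4033; Δ=(147.3519−64.3902)/(222.5000−138.8400)=0.9917; B=V−Δ·S=-62.1110
Root portfolio cost Δ·178+B reproduces V0=114.4033.

(0,0): Delta=0.9917 Bond=-62.1110
(1,0): Delta=0.9402 Bond=-66.1538
(1,1): Delta=0.9973 Bond=-74.5399
(2,0): Delta=0.6473 Bond=-46.3375
(2,1): Delta=0.9722 Bond=-83.6132
(2,2): Delta=1.0000 Bond=-88.7173
(3,0): Delta=0.0000 Bond=0.0000
(3,1): Delta=0.7180 Bond=-64.2470
(3,2): Delta=1.0000 Bond=-104.6864
(3,3): Delta=1.0000 Bond=-104.6864
V0=114.4033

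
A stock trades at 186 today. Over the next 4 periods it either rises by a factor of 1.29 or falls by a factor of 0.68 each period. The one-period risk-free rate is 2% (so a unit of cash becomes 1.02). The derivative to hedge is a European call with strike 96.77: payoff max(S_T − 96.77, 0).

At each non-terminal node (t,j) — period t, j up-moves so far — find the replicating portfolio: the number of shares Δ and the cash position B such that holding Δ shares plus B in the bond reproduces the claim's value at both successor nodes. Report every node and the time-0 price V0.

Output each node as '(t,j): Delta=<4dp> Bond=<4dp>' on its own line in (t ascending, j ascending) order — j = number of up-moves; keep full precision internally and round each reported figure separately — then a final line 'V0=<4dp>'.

(0,0): Delta=0.9163 Bond=-67.9994
(1,0): Delta=0.7818 Bond=-52.3549
(1,1): Delta=0.9726 Bond=-82.8628
(2,0): Delta=0.4828 Bond=-27.6827
(2,1): Delta=0.9070 Bond=-73.8262
(2,2): Delta=1.0000 Bond=-93.0123
(3,0): Delta=0.0000 Bond=0.0000
(3,1): Delta=0.6849 Bond=-50.6593
(3,2): Delta=1.0000 Bond=-94.8725
(3,3): Delta=1.0000 Bond=-94.8725
V0=102.4296

Since d<R<u, set p* = (R−d)/(u−d) = 0.5574; price each node as the discounted p*-expectation of its children.
Terminal payoffs: V(4,0)=0.0000, V(4,1)=0.0000, V(4,2)=46.3533, V(4,3)=174.7432, V(4,4)=418.3066
Node (3,0) S=58.4844: V=(p*·0.0000+(1−p*)·0.0000)/1.02=0.0000; Δ=(0.0000−0.0000)/(75.4448−39.7694)=0.0000; B=V−Δ·S=0.0000
Node (3,1) S=110.9483: V=(p*·46.3533+(1−p*)·0.0000)/1.02=25.3296; Δ=(46.3533−0.0000)/(143.1233−75.4448)=0.6849; B=V−Δ·S=-50.6593
Node (3,2) S=210.4754: V=(p*·174.7432+(1−p*)·46.3533)/1.02=115.6028; Δ=(174.7432−46.3533)/(271.5132−143.1233)=1.0000; B=V−Δ·S=-94.8725
Node (3,3) S=399.2842: V=(p*·418.3066+(1−p*)·174.7432)/1.02=304.4116; Δ=(418.3066−174.7432)/(515.0766−271.5132)=1.0000; B=V−Δ·S=-94.8725
Node (2,0) S=86.0064: V=(p*·25.3296+(1−p*)·0.0000)/1.02=13.8413; Δ=(25.3296−0.0000)/(110.9483−58.4844)=0.4828; B=V−Δ·S=-27.6827
Node (2,1) S=163.1592: V=(p*·115.6028+(1−p*)·25.3296)/1.02=74.1626; Δ=(115.6028−25.3296)/(210.4754−110.9483)=0.9070; B=V−Δ·S=-73.8262
Node (2,2) S=309.5226: V=(p*·304.4116+(1−p*)·115.6028)/1.02=216.5103; Δ=(304.4116−115.6028)/(399.2842−210.4754)=1.0000; B=V−Δ·S=-93.0123
Node (1,0) S=126.4800: V=(p*·74.1626+(1−p*)·13.8413)/1.02=46.5324; Δ=(74.1626−13.8413)/(163.1592−86.0064)=0.7818; B=V−Δ·S=-52.3549
Node (1,1) S=239.9400: V=(p*·216.5103+(1−p*)·74.1626)/1.02=150.4941; Δ=(216.5103−74.1626)/(309.5226−163.1592)=0.9726; B=V−Δ·S=-82.8628
Node (0,0) S=186.0000: V=(p*·150.4941+(1−p*)·46.5324)/1.02=102.4296; Δ=(150.4941−46.5324)/(239.9400−126.4800)=0.9163; B=V−Δ·S=-67.9994
Each (Δ,B) replicates both successor values, so the strategy is self-financing and V0 is arbitrage-free.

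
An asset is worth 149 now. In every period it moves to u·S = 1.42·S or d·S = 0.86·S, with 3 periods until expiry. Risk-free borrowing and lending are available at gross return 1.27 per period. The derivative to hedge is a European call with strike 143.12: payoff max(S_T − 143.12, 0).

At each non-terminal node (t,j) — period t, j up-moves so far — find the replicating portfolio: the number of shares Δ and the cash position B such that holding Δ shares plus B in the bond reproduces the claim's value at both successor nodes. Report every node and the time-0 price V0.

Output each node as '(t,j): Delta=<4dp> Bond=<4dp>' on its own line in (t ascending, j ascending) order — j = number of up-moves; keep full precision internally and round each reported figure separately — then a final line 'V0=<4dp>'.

(0,0): Delta=0.9742 Bond=-65.5757
(1,0): Delta=0.8579 Bond=-68.3749
(1,1): Delta=1.0000 Bond=-88.7346
(2,0): Delta=0.2166 Bond=-16.1608
(2,1): Delta=1.0000 Bond=-112.6929
(2,2): Delta=1.0000 Bond=-112.6929
V0=79.5839

The replicating-portfolio and risk-neutral prices coincide; use p* = (1.27−0.86)/(1.42−0.86) = 0.7321 for the latter.
Terminal values V(3,·): V(3,0)=0.0000, V(3,1)=13.3646, V(3,2)=115.2615, V(3,3)=283.5099
(2,0): S=110.2004. Δ = (V_up−V_dn)/(S_up−S_dn) = (13.3646−0.0000)/(156.4846−94.7723) = 0.2166. V = [p*·13.3646 + (1−p*)·0.0000]/1.27 = 7.7045. B = V − Δ·S = -16.1608.
(2,1): S=181.9588. Δ = (V_up−V_dn)/(S_up−S_dn) = (115.2615−13.3646)/(258.3815−156.4846) = 1.0000. V = [p*·115.2615 + (1−p*)·13.3646]/1.27 = 69.2659. B = V − Δ·S = -112.6929.
(2,2): S=300.4436. Δ = (V_up−V_dn)/(S_up−S_dn) = (283.5099−115.2615)/(426.6299−258.3815) = 1.0000. V = [p*·283.5099 + (1−p*)·115.2615]/1.27 = 187.7507. B = V − Δ·S = -112.6929.
(1,0): S=128.1400. Δ = (V_up−V_dn)/(S_up−S_dn) = (69.2659−7.7045)/(181.9588−110.2004) = 0.8579. V = [p*·69.2659 + (1−p*)·7.7045]/1.27 = 41.5561. B = V − Δ·S = -68.3749.
(1,1): S=211.5800. Δ = (V_up−V_dn)/(S_up−S_dn) = (187.7507−69.2659)/(300.4436−181.9588) = 1.0000. V = [p*·187.7507 + (1−p*)·69.2659]/1.27 = 122.8454. B = V − Δ·S = -88.7346.
(0,0): S=149.0000. Δ = (V_up−V_dn)/(S_up−S_dn) = (122.8454−41.5561)/(211.5800−128.1400) = 0.9742. V = [p*·122.8454 + (1−p*)·41.5561]/1.27 = 79.5839. B = V − Δ·S = -65.5757.
Root portfolio cost Δ·149+B reproduces V0=79.5839.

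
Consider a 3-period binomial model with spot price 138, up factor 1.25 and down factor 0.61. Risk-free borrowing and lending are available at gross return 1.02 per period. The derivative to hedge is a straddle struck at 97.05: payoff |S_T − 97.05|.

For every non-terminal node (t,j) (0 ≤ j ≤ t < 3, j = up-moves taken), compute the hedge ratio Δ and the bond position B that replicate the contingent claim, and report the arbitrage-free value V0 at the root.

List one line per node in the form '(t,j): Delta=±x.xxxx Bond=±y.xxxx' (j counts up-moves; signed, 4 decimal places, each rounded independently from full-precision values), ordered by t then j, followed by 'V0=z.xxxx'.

(0,0): Delta=0.5783 Bond=-12.1314
(1,0): Delta=-0.1961 Bond=52.8083
(1,1): Delta=0.7902 Bond=-48.9398
(2,0): Delta=-1.0000 Bond=95.1471
(2,1): Delta=0.0240 Bond=30.7060
(2,2): Delta=1.0000 Bond=-95.1471
V0=67.6698

No-arbitrage ⇒ martingale measure with p* = (R−d)/(u−d) = 0.6406.
Terminal values V(3,·): V(3,0)=65.7266, V(3,1)=32.8628, V(3,2)=34.4813, V(3,3)=172.4812
(2,0): S=51.3498. Δ = (V_up−V_dn)/(S_up−S_dn) = (32.8628−65.7266)/(64.1872−31.3234) = -1.0000. V = [p*·32.8628 + (1−p*)·65.7266]/1.02 = 43.7973. B = V − Δ·S = 95.1471.
(2,1): S=105.2250. Δ = (V_up−V_dn)/(S_up−S_dn) = (34.4813−32.8628)/(131.5312−64.1872) = 0.0240. V = [p*·34.4813 + (1−p*)·32.8628]/1.02 = 33.2349. B = V − Δ·S = 30.7060.
(2,2): S=215.6250. Δ = (V_up−V_dn)/(S_up−S_dn) = (172.4812−34.4813)/(269.5312−131.5312) = 1.0000. V = [p*·172.4812 + (1−p*)·34.4813]/1.02 = 120.4779. B = V − Δ·S = -95.1471.
(1,0): S=84.1800. Δ = (V_up−V_dn)/(S_up−S_dn) = (33.2349−43.7973)/(105.2250−51.3498) = -0.1961. V = [p*·33.2349 + (1−p*)·43.7973]/1.02 = 36.3047. B = V − Δ·S = 52.8083.
(1,1): S=172.5000. Δ = (V_up−V_dn)/(S_up−S_dn) = (120.4779−33.2349)/(215.6250−105.2250) = 0.7902. V = [p*·120.4779 + (1−p*)·33.2349]/1.02 = 87.3774. B = V − Δ·S = -48.9398.
(0,0): S=138.0000. Δ = (V_up−V_dn)/(S_up−S_dn) = (87.3774−36.3047)/(172.5000−84.1800) = 0.5783. V = [p*·87.3774 + (1−p*)·36.3047]/1.02 = 67.6698. B = V − Δ·S = -12.1314.
Root portfolio cost Δ·138+B reproduces V0=67.6698.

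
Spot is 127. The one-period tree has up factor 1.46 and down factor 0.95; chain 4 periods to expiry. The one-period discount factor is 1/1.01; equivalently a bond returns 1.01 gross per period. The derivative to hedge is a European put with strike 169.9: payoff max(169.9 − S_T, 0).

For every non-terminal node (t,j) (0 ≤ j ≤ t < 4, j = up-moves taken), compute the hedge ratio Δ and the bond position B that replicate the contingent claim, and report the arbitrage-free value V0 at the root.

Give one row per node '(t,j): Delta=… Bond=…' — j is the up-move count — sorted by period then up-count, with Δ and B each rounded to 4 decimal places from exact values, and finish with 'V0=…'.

Under the risk-neutral measure, an up-move has probability p* = (R−d)/(u−d) = 0.1176 and values discount at R = 1.01.
Terminal values V(4,·): V(4,0)=66.4577, V(4,1)=10.9255, V(4,2)=0.0000, V(4,3)=0.0000, V(4,4)=0.0000
(3,0): S=108.8866. Δ = (V_up−V_dn)/(S_up−S_dn) = (10.9255−66.4577)/(158.9745−103.4423) = -1.0000. V = [p*·10.9255 + (1−p*)·66.4577]/1.01 = 59.3312. B = V − Δ·S = 168.2178.
(3,1): S=167.3415. Δ = (V_up−V_dn)/(S_up−S_dn) = (0.0000−10.9255)/(244.3187−158.9745) = -0.1280. V = [p*·0.0000 + (1−p*)·10.9255]/1.01 = 9.5447. B = V − Δ·S = 30.9673.
(3,2): S=257.1775. Δ = (V_up−V_dn)/(S_up−S_dn) = (0.0000−0.0000)/(375.4792−244.3187) = 0.0000. V = [p*·0.0000 + (1−p*)·0.0000]/1.01 = 0.0000. B = V − Δ·S = 0.0000.
(3,3): S=395.2413. Δ = (V_up−V_dn)/(S_up−S_dn) = (0.0000−0.0000)/(577.0523−375.4792) = 0.0000. V = [p*·0.0000 + (1−p*)·0.0000]/1.01 = 0.0000. B = V − Δ·S = 0.0000.
(2,0): S=114.6175. Δ = (V_up−V_dn)/(S_up−S_dn) = (9.5447−59.3312)/(167.3415−108.8866) = -0.8517. V = [p*·9.5447 + (1−p*)·59.3312]/1.01 = 52.9445. B = V − Δ·S = 150.5651.
(2,1): S=176.1490. Δ = (V_up−V_dn)/(S_up−S_dn) = (0.0000−9.5447)/(257.1775−167.3415) = -0.1062. V = [p*·0.0000 + (1−p*)·9.5447]/1.01 = 8.3384. B = V − Δ·S = 27.0536.
(2,2): S=270.7132. Δ = (V_up−V_dn)/(S_up−S_dn) = (0.0000−0.0000)/(395.2413−257.1775) = 0.0000. V = [p*·0.0000 + (1−p*)·0.0000]/1.01 = 0.0000. B = V − Δ·S = 0.0000.
(1,0): S=120.6500. Δ = (V_up−V_dn)/(S_up−S_dn) = (8.3384−52.9445)/(176.1490−114.6175) = -0.7249. V = [p*·8.3384 + (1−p*)·52.9445]/1.01 = 47.2245. B = V − Δ·S = 134.6874.
(1,1): S=185.4200. Δ = (V_up−V_dn)/(S_up−S_dn) = (0.0000−8.3384)/(270.7132−176.1490) = -0.0882. V = [p*·0.0000 + (1−p*)·8.3384]/1.01 = 7.2846. B = V − Δ·S = 23.6345.
(0,0): S=127.0000. Δ = (V_up−V_dn)/(S_up−S_dn) = (7.2846−47.2245)/(185.4200−120.6500) = -0.6166. V = [p*·7.2846 + (1−p*)·47.2245]/1.01 = 42.1046. B = V − Δ·S = 120.4182.
Each (Δ,B) replicates both successor values, so the strategy is self-financing and V0 is arbitrage-free.

(0,0): Delta=-0.6166 Bond=120.4182
(1,0): Delta=-0.7249 Bond=134.6874
(1,1): Delta=-0.0882 Bond=23.6345
(2,0): Delta=-0.8517 Bond=150.5651
(2,1): Delta=-0.1062 Bond=27.0536
(2,2): Delta=0.0000 Bond=0.0000
(3,0): Delta=-1.0000 Bond=168.2178
(3,1): Delta=-0.1280 Bond=30.9673
(3,2): Delta=0.0000 Bond=0.0000
(3,3): Delta=0.0000 Bond=0.0000
V0=42.1046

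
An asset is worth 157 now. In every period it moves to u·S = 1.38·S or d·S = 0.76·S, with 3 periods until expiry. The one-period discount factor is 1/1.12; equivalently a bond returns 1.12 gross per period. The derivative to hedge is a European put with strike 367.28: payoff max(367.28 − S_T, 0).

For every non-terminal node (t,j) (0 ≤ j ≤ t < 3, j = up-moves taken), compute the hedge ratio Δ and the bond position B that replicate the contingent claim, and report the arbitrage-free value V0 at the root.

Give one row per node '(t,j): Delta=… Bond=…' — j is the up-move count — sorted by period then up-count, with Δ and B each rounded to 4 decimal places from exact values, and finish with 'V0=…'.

Since d<R<u, set p* = (R−d)/(u−d) = 0.5806; price each node as the discounted p*-expectation of its children.
Terminal values V(3,·): V(3,0)=298.3608, V(3,1)=242.1372, V(3,2)=140.0470, V(3,3)=0.0000
  t=2,j=0: stock 90.6832 → up 125.1428 (V=242.1372), down 68.9192 (V=298.3608). Price 237.2454; hedge Δ=-1.0000, bond B=327.9286.
  t=2,j=1: stock 164.6616 → up 227.2330 (V=140.0470), down 125.1428 (V=242.1372). Price 163.2670; hedge Δ=-1.0000, bond B=327.9286.
  t=2,j=2: stock 298.9908 → up 412.6073 (V=0.0000), down 227.2330 (V=140.0470). Price 52.4369; hedge Δ=-0.7555, bond B=278.3192.
  t=1,j=0: stock 119.3200 → up 164.6616 (V=163.2670), down 90.6832 (V=237.2454). Price 173.4734; hedge Δ=-1.0000, bond B=292.7934.
  t=1,j=1: stock 216.6600 → up 298.9908 (V=52.4369), down 164.6616 (V=163.2670). Price 88.3161; hedge Δ=-0.8251, bond B=267.0742.
  t=0,j=0: stock 157.0000 → up 216.6600 (V=88.3161), down 119.3200 (V=173.4734). Price 110.7386; hedge Δ=-0.8748, bond B=248.0890.
Check: Δ(0,0)·S0 + B(0,0) = 110.7386 = V0.

(0,0): Delta=-0.8748 Bond=248.0890
(1,0): Delta=-1.0000 Bond=292.7934
(1,1): Delta=-0.8251 Bond=267.0742
(2,0): Delta=-1.0000 Bond=327.9286
(2,1): Delta=-1.0000 Bond=327.9286
(2,2): Delta=-0.7555 Bond=278.3192
V0=110.7386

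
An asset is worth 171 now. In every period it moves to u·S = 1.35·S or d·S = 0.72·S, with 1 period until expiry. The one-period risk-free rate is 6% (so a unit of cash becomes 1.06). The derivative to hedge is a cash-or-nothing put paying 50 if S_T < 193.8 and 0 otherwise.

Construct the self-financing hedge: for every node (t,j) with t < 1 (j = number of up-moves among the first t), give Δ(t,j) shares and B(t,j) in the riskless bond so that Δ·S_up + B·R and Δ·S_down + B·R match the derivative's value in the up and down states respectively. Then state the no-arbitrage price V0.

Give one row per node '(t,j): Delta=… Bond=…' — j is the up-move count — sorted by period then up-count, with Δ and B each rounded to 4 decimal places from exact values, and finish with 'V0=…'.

No-arbitrage ⇒ martingale measure with p* = (R−d)/(u−d) = 0.5397.
Terminal values V(1,·): V(1,0)=50.0000, V(1,1)=0.0000
Node (0,0) S=171.0000: V=(p*·0.0000+(1−p*)·50.0000)/1.06=21.7131; Δ=(0.0000−50.0000)/(230.8500−123.1200)=-0.4641; B=V−Δ·S=101.0782
Root portfolio cost Δ·171+B reproduces V0=21.7131.

(0,0): Delta=-0.4641 Bond=101.0782
V0=21.7131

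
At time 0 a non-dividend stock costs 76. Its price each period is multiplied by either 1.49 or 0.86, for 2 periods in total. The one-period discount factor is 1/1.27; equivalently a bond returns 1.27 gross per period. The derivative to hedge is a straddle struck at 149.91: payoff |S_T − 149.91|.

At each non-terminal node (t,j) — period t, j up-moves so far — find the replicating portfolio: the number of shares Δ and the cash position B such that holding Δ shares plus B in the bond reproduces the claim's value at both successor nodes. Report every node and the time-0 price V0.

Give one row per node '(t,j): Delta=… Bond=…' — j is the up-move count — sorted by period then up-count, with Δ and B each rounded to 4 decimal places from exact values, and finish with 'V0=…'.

Since d<R<u, set p* = (R−d)/(u−d) = 0.6508; price each node as the discounted p*-expectation of its children.
Terminal payoffs: V(2,0)=93.7004, V(2,1)=52.5236, V(2,2)=18.8176
  t=1,j=0: stock 65.3600 → up 97.3864 (V=52.5236), down 56.2096 (V=93.7004). Price 52.6794; hedge Δ=-1.0000, bond B=118.0394.
  t=1,j=1: stock 113.2400 → up 168.7276 (V=18.8176), down 97.3864 (V=52.5236). Price 24.0850; hedge Δ=-0.4725, bond B=77.5866.
  t=0,j=0: stock 76.0000 → up 113.2400 (V=24.0850), down 65.3600 (V=52.6794). Price 26.8270; hedge Δ=-0.5972, bond B=72.2149.
Self-financing check: at every node Δ·S+B equals the discounted successor values.

(0,0): Delta=-0.5972 Bond=72.2149
(1,0): Delta=-1.0000 Bond=118.0394
(1,1): Delta=-0.4725 Bond=77.5866
V0=26.8270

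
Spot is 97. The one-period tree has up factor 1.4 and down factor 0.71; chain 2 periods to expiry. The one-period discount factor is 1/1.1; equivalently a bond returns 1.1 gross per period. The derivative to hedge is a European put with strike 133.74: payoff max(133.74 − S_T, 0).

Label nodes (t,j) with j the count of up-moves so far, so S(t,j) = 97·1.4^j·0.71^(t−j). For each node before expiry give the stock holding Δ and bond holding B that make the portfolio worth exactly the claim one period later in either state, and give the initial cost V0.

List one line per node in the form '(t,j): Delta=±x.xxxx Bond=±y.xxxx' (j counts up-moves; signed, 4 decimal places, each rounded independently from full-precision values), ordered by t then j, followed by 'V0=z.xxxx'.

(0,0): Delta=-0.5672 Bond=83.4292
(1,0): Delta=-1.0000 Bond=121.5818
(1,1): Delta=-0.3983 Bond=68.8416
V0=28.4147

The replicating-portfolio and risk-neutral prices coincide; use p* = (1.1−0.71)/(1.4−0.71) = 0.5652 for the latter.
Terminal values V(2,·): V(2,0)=84.8423, V(2,1)=37.3220, V(2,2)=0.0000
(1,0): S=68.8700. Δ = (V_up−V_dn)/(S_up−S_dn) = (37.3220−84.8423)/(96.4180−48.8977) = -1.0000. V = [p*·37.3220 + (1−p*)·84.8423]/1.1 = 52.7118. B = V − Δ·S = 121.5818.
(1,1): S=135.8000. Δ = (V_up−V_dn)/(S_up−S_dn) = (0.0000−37.3220)/(190.1200−96.4180) = -0.3983. V = [p*·0.0000 + (1−p*)·37.3220]/1.1 = 14.7518. B = V − Δ·S = 68.8416.
(0,0): S=97.0000. Δ = (V_up−V_dn)/(S_up−S_dn) = (14.7518−52.7118)/(135.8000−68.8700) = -0.5672. V = [p*·14.7518 + (1−p*)·52.7118]/1.1 = 28.4147. B = V − Δ·S = 83.4292.
Check: Δ(0,0)·S0 + B(0,0) = 28.4147 = V0.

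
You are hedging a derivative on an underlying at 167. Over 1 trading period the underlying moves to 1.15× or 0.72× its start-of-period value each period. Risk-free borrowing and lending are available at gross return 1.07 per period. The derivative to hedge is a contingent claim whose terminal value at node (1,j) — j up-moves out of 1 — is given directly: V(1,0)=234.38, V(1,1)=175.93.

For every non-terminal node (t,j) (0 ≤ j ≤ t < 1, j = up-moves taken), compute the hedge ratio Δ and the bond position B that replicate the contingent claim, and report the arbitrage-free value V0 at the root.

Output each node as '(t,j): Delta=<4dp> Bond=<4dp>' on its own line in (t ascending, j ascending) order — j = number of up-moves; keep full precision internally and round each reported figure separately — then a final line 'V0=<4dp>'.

Risk-neutral probability p* = (R−d)/(u−d) = (1.07−0.72)/(1.15−0.72) = 0.8140.
Terminal values V(1,·): V(1,0)=234.3800, V(1,1)=175.9300
  t=0,j=0: stock 167.0000 → up 192.0500 (V=175.9300), down 120.2400 (V=234.3800). Price 174.5836; hedge Δ=-0.8140, bond B=310.5138.
The time-0 hedge costs 174.5836, which is the no-arbitrage price.

(0,0): Delta=-0.8140 Bond=310.5138
V0=174.5836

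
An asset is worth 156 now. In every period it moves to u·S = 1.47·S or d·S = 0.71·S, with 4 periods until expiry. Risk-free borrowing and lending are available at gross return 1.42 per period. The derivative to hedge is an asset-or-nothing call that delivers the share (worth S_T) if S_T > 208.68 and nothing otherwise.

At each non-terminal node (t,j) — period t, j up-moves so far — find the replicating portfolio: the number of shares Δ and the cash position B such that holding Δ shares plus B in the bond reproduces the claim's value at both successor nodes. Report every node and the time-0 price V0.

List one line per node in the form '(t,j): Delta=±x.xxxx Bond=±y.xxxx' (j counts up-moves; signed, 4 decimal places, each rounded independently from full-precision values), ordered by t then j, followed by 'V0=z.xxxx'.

(0,0): Delta=1.0831 Bond=-13.9249
(1,0): Delta=1.8091 Bond=-100.1853
(1,1): Delta=1.0584 Bond=-14.1106
(2,0): Delta=0.0000 Bond=0.0000
(2,1): Delta=1.8706 Bond=-152.2817
(2,2): Delta=1.0307 Bond=-10.7241
(3,0): Delta=0.0000 Bond=0.0000
(3,1): Delta=0.0000 Bond=0.0000
(3,2): Delta=1.9342 Bond=-231.4682
(3,3): Delta=1.0000 Bond=0.0000
V0=155.0311

Since d<R<u, set p* = (R−d)/(u−d) = 0.9342; price each node as the discounted p*-expectation of its children.
Payoff layer (t=4): V(4,0)=0.0000, V(4,1)=0.0000, V(4,2)=0.0000, V(4,3)=351.8317, V(4,4)=728.4403
Node (3,0) S=55.8341: V=(p*·0.0000+(1−p*)·0.0000)/1.42=0.0000; Δ=(0.0000−0.0000)/(82.0762−39.6422)=0.0000; B=V−Δ·S=0.0000
Node (3,1) S=115.6002: V=(p*·0.0000+(1−p*)·0.0000)/1.42=0.0000; Δ=(0.0000−0.0000)/(169.9323−82.0762)=0.0000; B=V−Δ·S=0.0000
Node (3,2) S=239.3413: V=(p*·351.8317+(1−p*)·0.0000)/1.42=231.4682; Δ=(351.8317−0.0000)/(351.8317−169.9323)=1.9342; B=V−Δ·S=-231.4682
Node (3,3) S=495.5376: V=(p*·728.4403+(1−p*)·351.8317)/1.42=495.5376; Δ=(728.4403−351.8317)/(728.4403−351.8317)=1.0000; B=V−Δ·S=0.0000
Node (2,0) S=78.6396: V=(p*·0.0000+(1−p*)·0.0000)/1.42=0.0000; Δ=(0.0000−0.0000)/(115.6002−55.8341)=0.0000; B=V−Δ·S=0.0000
Node (2,1) S=162.8172: V=(p*·231.4682+(1−p*)·0.0000)/1.42=152.2817; Δ=(231.4682−0.0000)/(239.3413−115.6002)=1.8706; B=V−Δ·S=-152.2817
Node (2,2) S=337.1004: V=(p*·495.5376+(1−p*)·231.4682)/1.42=336.7356; Δ=(495.5376−231.4682)/(495.5376−239.3413)=1.0307; B=V−Δ·S=-10.7241
Node (1,0) S=110.7600: V=(p*·152.2817+(1−p*)·0.0000)/1.42=100.1853; Δ=(152.2817−0.0000)/(162.8172−78.6396)=1.8091; B=V−Δ·S=-100.1853
Node (1,1) S=229.3200: V=(p*·336.7356+(1−p*)·152.2817)/1.42=228.5919; Δ=(336.7356−152.2817)/(337.1004−162.8172)=1.0584; B=V−Δ·S=-14.1106
Node (0,0) S=156.0000: V=(p*·228.5919+(1−p*)·100.1853)/1.42=155.0311; Δ=(228.5919−100.1853)/(229.3200−110.7600)=1.0831; B=V−Δ·S=-13.9249
Check: Δ(0,0)·S0 + B(0,0) = 155.0311 = V0.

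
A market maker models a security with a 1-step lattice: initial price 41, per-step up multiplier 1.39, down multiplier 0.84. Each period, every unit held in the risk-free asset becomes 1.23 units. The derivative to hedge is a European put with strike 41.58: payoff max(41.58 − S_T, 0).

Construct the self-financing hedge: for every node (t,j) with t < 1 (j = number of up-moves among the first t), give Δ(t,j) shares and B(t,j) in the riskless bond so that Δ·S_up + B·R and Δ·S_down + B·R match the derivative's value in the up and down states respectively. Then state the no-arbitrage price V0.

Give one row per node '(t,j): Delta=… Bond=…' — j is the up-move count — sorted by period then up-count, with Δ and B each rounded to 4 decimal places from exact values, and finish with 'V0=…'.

(0,0): Delta=-0.3166 Bond=14.6705
V0=1.6887

Since d<R<u, set p* = (R−d)/(u−d) = 0.7091; price each node as the discounted p*-expectation of its children.
At expiry t=1: V(1,0)=7.1400, V(1,1)=0.0000
(0,0): S=41.0000. Δ = (V_up−V_dn)/(S_up−S_dn) = (0.0000−7.1400)/(56.9900−34.4400) = -0.3166. V = [p*·0.0000 + (1−p*)·7.1400]/1.23 = 1.6887. B = V − Δ·S = 14.6705.
Root portfolio cost Δ·41+B reproduces V0=1.6887.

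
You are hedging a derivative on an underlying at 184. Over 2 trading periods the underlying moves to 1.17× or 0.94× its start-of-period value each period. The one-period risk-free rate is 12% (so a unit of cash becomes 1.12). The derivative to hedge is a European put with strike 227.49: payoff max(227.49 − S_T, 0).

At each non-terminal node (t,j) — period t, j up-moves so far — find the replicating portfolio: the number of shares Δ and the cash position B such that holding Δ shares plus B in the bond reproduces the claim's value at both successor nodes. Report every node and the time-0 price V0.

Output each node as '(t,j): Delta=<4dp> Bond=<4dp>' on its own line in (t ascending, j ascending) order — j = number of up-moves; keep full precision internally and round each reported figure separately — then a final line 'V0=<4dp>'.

No-arbitrage ⇒ martingale measure with p* = (R−d)/(u−d) = 0.7826.
Terminal values V(2,·): V(2,0)=64.9076, V(2,1)=25.1268, V(2,2)=0.0000
Node (1,0) S=172.9600: V=(p*·25.1268+(1−p*)·64.9076)/1.12=30.1561; Δ=(25.1268−64.9076)/(202.3632−162.5824)=-1.0000; B=V−Δ·S=203.1161
Node (1,1) S=215.2800: V=(p*·0.0000+(1−p*)·25.1268)/1.12=4.8771; Δ=(0.0000−25.1268)/(251.8776−202.3632)=-0.5075; B=V−Δ·S=114.1241
Node (0,0) S=184.0000: V=(p*·4.8771+(1−p*)·30.1561)/1.12=9.2612; Δ=(4.8771−30.1561)/(215.2800−172.9600)=-0.5973; B=V−Δ·S=119.1698
The time-0 hedge costs 9.2612, which is the no-arbitrage price.

(0,0): Delta=-0.5973 Bond=119.1698
(1,0): Delta=-1.0000 Bond=203.1161
(1,1): Delta=-0.5075 Bond=114.1241
V0=9.2612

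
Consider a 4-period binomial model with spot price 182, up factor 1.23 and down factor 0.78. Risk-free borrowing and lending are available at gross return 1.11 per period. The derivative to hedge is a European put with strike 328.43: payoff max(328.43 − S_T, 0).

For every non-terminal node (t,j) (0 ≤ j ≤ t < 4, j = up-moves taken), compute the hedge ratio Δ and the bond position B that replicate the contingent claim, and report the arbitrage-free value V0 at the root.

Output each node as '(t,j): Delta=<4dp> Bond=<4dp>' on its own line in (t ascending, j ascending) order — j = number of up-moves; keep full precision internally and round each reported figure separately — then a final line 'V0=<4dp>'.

(0,0): Delta=-0.6897 Bond=176.6566
(1,0): Delta=-1.0000 Bond=240.1452
(1,1): Delta=-0.6181 Bond=180.0683
(2,0): Delta=-1.0000 Bond=266.5612
(2,1): Delta=-1.0000 Bond=266.5612
(2,2): Delta=-0.5300 Bond=175.6266
(3,0): Delta=-1.0000 Bond=295.8829
(3,1): Delta=-1.0000 Bond=295.8829
(3,2): Delta=-1.0000 Bond=295.8829
(3,3): Delta=-0.4216 Bond=158.2411
V0=51.1391

The replicating-portfolio and risk-neutral prices coincide; use p* = (1.11−0.78)/(1.23−0.78) = 0.7333 for the latter.
Terminal payoffs: V(4,0)=261.0626, V(4,1)=222.1968, V(4,2)=160.9084, V(4,3)=64.2613, V(4,4)=0.0000
(3,0): S=86.3685. Δ = (V_up−V_dn)/(S_up−S_dn) = (222.1968−261.0626)/(106.2332−67.3674) = -1.0000. V = [p*·222.1968 + (1−p*)·261.0626]/1.11 = 209.5144. B = V − Δ·S = 295.8829.
(3,1): S=136.1964. Δ = (V_up−V_dn)/(S_up−S_dn) = (160.9084−222.1968)/(167.5216−106.2332) = -1.0000. V = [p*·160.9084 + (1−p*)·222.1968]/1.11 = 159.6865. B = V − Δ·S = 295.8829.
(3,2): S=214.7713. Δ = (V_up−V_dn)/(S_up−S_dn) = (64.2613−160.9084)/(264.1687−167.5216) = -1.0000. V = [p*·64.2613 + (1−p*)·160.9084]/1.11 = 81.1116. B = V − Δ·S = 295.8829.
(3,3): S=338.6778. Δ = (V_up−V_dn)/(S_up−S_dn) = (0.0000−64.2613)/(416.5737−264.1687) = -0.4216. V = [p*·0.0000 + (1−p*)·64.2613]/1.11 = 15.4382. B = V − Δ·S = 158.2411.
(2,0): S=110.7288. Δ = (V_up−V_dn)/(S_up−S_dn) = (159.6865−209.5144)/(136.1964−86.3685) = -1.0000. V = [p*·159.6865 + (1−p*)·209.5144]/1.11 = 155.8324. B = V − Δ·S = 266.5612.
(2,1): S=174.6108. Δ = (V_up−V_dn)/(S_up−S_dn) = (81.1116−159.6865)/(214.7713−136.1964) = -1.0000. V = [p*·81.1116 + (1−p*)·159.6865]/1.11 = 91.9504. B = V − Δ·S = 266.5612.
(2,2): S=275.3478. Δ = (V_up−V_dn)/(S_up−S_dn) = (15.4382−81.1116)/(338.6778−214.7713) = -0.5300. V = [p*·15.4382 + (1−p*)·81.1116]/1.11 = 29.6857. B = V − Δ·S = 175.6266.
(1,0): S=141.9600. Δ = (V_up−V_dn)/(S_up−S_dn) = (91.9504−155.8324)/(174.6108−110.7288) = -1.0000. V = [p*·91.9504 + (1−p*)·155.8324]/1.11 = 98.1852. B = V − Δ·S = 240.1452.
(1,1): S=223.8600. Δ = (V_up−V_dn)/(S_up−S_dn) = (29.6857−91.9504)/(275.3478−174.6108) = -0.6181. V = [p*·29.6857 + (1−p*)·91.9504]/1.11 = 41.7023. B = V − Δ·S = 180.0683.
(0,0): S=182.0000. Δ = (V_up−V_dn)/(S_up−S_dn) = (41.7023−98.1852)/(223.8600−141.9600) = -0.6897. V = [p*·41.7023 + (1−p*)·98.1852]/1.11 = 51.1391. B = V − Δ·S = 176.6566.
Check: Δ(0,0)·S0 + B(0,0) = 51.1391 = V0.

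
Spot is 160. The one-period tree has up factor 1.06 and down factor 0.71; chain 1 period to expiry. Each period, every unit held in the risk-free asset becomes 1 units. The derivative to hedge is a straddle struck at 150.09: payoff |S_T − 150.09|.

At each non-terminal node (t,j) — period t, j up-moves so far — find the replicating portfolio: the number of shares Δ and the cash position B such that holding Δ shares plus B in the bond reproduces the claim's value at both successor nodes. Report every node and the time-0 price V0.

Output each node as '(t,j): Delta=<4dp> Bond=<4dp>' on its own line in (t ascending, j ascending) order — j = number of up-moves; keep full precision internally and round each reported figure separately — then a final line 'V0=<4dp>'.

(0,0): Delta=-0.3032 Bond=70.9351
V0=22.4209

The replicating-portfolio and risk-neutral prices coincide; use p* = (1−0.71)/(1.06−0.71) = 0.8286 for the latter.
At expiry t=1: V(1,0)=36.4900, V(1,1)=19.5100
Node (0,0) S=160.0000: V=(p*·19.5100+(1−p*)·36.4900)/1=22.4209; Δ=(19.5100−36.4900)/(169.6000−113.6000)=-0.3032; B=V−Δ·S=70.9351
Self-financing check: at every node Δ·S+B equals the discounted successor values.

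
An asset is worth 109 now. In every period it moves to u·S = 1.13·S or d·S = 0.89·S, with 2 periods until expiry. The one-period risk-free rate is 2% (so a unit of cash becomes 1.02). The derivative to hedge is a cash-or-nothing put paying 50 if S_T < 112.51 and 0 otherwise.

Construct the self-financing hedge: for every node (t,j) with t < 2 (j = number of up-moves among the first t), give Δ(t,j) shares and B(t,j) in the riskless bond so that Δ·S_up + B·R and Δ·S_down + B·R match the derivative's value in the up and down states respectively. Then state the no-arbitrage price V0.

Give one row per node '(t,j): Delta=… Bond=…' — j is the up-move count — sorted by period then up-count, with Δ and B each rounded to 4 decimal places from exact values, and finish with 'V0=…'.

(0,0): Delta=-1.0150 Bond=144.5925
(1,0): Delta=0.0000 Bond=49.0196
(1,1): Delta=-1.6914 Bond=230.8007
V0=33.9580

Risk-neutral probability p* = (R−d)/(u−d) = (1.02−0.89)/(1.13−0.89) = 0.5417.
At expiry t=2: V(2,0)=50.0000, V(2,1)=50.0000, V(2,2)=0.0000
  t=1,j=0: stock 97.0100 → up 109.6213 (V=50.0000), down 86.3389 (V=50.0000). Price 49.0196; hedge Δ=0.0000, bond B=49.0196.
  t=1,j=1: stock 123.1700 → up 139.1821 (V=0.0000), down 109.6213 (V=50.0000). Price 22.4673; hedge Δ=-1.6914, bond B=230.8007.
  t=0,j=0: stock 109.0000 → up 123.1700 (V=22.4673), down 97.0100 (V=49.0196). Price 33.9580; hedge Δ=-1.0150, bond B=144.5925.
The time-0 hedge costs 33.9580, which is the no-arbitrage price.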